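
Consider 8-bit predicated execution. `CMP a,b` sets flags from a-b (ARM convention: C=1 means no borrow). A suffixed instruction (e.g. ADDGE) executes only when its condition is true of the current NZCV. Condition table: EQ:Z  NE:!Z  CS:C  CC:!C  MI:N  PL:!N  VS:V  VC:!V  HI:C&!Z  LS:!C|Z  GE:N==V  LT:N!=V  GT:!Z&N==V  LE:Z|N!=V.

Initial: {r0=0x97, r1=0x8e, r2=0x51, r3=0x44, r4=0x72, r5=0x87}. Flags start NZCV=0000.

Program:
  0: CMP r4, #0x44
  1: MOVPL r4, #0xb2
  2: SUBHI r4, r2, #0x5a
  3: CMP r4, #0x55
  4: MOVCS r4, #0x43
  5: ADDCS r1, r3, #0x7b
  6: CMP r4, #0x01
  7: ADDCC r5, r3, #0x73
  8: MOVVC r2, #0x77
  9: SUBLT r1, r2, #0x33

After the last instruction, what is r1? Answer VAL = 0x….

VAL = 0xbf

0: ✓ CMP  NZCV=0010
1: ✓ MOVPL  r4←0xb2
2: ✓ SUBHI  r4←0xf7
3: ✓ CMP  NZCV=1010
4: ✓ MOVCS  r4←0x43
5: ✓ ADDCS  r1←0xbf
6: ✓ CMP  NZCV=0010
7: · ADDCC
8: ✓ MOVVC  r2←0x77
9: · SUBLT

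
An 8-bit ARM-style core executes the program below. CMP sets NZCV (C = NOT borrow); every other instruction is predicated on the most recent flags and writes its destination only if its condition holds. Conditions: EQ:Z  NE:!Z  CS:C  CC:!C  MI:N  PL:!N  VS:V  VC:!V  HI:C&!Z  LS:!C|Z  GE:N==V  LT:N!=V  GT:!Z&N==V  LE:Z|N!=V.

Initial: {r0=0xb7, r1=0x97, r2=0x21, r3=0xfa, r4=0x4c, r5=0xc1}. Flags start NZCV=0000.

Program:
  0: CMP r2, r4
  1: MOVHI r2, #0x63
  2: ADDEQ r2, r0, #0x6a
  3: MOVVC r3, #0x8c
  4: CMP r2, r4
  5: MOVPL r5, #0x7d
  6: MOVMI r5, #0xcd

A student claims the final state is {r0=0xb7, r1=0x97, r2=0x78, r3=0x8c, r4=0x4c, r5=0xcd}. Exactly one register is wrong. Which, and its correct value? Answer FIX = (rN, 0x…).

0: ✓ CMP  NZCV=1000
1: · MOVHI
2: · ADDEQ
3: ✓ MOVVC  r3←0x8c
4: ✓ CMP  NZCV=1000
5: · MOVPL
6: ✓ MOVMI  r5←0xcd

FIX = (r2, 0x21)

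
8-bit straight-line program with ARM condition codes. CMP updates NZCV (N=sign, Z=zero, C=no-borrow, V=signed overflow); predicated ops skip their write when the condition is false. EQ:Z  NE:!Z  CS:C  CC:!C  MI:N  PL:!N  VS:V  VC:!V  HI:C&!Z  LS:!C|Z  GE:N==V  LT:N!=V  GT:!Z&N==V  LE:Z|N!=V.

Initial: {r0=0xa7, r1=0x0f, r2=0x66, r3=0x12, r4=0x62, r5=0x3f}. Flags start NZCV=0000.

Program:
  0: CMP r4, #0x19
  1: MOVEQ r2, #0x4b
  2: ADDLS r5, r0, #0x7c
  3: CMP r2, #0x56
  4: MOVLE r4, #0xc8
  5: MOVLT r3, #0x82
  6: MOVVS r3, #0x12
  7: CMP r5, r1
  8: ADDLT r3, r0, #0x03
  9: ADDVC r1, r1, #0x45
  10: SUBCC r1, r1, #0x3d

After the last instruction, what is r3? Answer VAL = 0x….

VAL = 0x12

0: ✓ CMP  NZCV=0010
1: · MOVEQ
2: · ADDLS
3: ✓ CMP  NZCV=0010
4: · MOVLE
5: · MOVLT
6: · MOVVS
7: ✓ CMP  NZCV=0010
8: · ADDLT
9: ✓ ADDVC  r1←0x54
10: · SUBCC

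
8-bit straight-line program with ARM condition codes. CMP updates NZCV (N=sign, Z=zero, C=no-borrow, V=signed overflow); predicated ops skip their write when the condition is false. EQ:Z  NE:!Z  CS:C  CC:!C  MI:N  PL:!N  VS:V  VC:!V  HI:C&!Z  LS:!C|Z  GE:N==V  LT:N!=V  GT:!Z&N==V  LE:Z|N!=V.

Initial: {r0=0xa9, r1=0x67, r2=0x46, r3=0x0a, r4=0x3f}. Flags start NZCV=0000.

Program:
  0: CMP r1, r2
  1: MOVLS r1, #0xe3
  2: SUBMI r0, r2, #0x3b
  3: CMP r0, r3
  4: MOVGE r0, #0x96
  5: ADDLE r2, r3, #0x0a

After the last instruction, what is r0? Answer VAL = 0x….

VAL = 0xa9

[0] flags=0010 → (cmp)
[1] flags=0010 LS?F → skip
[2] flags=0010 MI?F → skip
[3] flags=1010 → (cmp)
[4] flags=1010 GE?F → skip
[5] flags=1010 LE?T → r2=0x14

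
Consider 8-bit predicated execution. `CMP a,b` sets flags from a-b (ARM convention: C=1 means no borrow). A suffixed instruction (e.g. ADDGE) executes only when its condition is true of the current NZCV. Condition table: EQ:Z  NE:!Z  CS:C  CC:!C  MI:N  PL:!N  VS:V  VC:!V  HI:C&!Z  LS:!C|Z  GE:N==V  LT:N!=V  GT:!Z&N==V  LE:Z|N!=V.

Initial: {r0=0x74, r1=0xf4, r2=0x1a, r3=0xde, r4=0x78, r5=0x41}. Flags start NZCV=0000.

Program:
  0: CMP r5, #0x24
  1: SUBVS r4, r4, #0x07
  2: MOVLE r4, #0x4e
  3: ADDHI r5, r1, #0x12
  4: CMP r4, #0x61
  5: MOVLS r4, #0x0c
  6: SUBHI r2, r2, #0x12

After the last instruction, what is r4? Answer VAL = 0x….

[0] flags=0010 → (cmp)
[1] flags=0010 VS?F → skip
[2] flags=0010 LE?F → skip
[3] flags=0010 HI?T → r5=0x06
[4] flags=0010 → (cmp)
[5] flags=0010 LS?F → skip
[6] flags=0010 HI?T → r2=0x08

VAL = 0x78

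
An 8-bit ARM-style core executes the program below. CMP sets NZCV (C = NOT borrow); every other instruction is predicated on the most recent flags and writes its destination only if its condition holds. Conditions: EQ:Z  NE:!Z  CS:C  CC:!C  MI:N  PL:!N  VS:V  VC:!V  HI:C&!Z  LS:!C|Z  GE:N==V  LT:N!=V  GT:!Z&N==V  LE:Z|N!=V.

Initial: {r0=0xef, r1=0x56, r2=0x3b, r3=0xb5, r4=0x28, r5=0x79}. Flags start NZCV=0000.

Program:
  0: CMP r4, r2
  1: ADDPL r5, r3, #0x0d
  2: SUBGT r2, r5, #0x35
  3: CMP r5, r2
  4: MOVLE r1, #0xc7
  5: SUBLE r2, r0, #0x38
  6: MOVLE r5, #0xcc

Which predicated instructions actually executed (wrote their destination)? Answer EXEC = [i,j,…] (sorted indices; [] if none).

EXEC = []

0: ✓ CMP  NZCV=1000
1: · ADDPL
2: · SUBGT
3: ✓ CMP  NZCV=0010
4: · MOVLE
5: · SUBLE
6: · MOVLE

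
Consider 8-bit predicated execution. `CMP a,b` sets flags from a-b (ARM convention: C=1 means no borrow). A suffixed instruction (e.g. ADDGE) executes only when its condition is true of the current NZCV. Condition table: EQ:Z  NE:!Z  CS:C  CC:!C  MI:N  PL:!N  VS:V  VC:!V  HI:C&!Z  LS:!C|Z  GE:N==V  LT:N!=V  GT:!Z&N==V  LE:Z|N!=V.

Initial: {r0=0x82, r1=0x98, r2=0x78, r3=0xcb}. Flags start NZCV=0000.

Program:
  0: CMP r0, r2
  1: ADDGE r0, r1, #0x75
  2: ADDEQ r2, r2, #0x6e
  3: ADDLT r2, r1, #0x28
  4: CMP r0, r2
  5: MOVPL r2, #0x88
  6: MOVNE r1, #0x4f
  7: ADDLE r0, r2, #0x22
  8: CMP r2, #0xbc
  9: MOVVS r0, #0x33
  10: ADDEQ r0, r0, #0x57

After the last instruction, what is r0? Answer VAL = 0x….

VAL = 0xe2

[0] flags=0011 → (cmp)
[1] flags=0011 GE?F → skip
[2] flags=0011 EQ?F → skip
[3] flags=0011 LT?T → r2=0xc0
[4] flags=1000 → (cmp)
[5] flags=1000 PL?F → skip
[6] flags=1000 NE?T → r1=0x4f
[7] flags=1000 LE?T → r0=0xe2
[8] flags=0010 → (cmp)
[9] flags=0010 VS?F → skip
[10] flags=0010 EQ?F → skip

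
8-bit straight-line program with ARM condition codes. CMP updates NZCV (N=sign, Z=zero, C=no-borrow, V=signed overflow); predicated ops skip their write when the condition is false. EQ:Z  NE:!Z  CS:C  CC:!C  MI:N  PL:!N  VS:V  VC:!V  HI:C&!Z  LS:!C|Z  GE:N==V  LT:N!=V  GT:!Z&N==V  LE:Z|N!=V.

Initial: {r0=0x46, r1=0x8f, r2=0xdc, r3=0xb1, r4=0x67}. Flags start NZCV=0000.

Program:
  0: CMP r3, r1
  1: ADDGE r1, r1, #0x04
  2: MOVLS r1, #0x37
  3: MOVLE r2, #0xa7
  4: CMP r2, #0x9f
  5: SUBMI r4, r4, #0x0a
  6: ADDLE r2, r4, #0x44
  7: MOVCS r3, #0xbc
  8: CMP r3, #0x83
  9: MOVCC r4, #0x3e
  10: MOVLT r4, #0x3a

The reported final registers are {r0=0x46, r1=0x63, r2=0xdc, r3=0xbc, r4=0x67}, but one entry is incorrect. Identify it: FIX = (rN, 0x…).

0: ✓ CMP  NZCV=0010
1: ✓ ADDGE  r1←0x93
2: · MOVLS
3: · MOVLE
4: ✓ CMP  NZCV=0010
5: · SUBMI
6: · ADDLE
7: ✓ MOVCS  r3←0xbc
8: ✓ CMP  NZCV=0010
9: · MOVCC
10: · MOVLT

FIX = (r1, 0x93)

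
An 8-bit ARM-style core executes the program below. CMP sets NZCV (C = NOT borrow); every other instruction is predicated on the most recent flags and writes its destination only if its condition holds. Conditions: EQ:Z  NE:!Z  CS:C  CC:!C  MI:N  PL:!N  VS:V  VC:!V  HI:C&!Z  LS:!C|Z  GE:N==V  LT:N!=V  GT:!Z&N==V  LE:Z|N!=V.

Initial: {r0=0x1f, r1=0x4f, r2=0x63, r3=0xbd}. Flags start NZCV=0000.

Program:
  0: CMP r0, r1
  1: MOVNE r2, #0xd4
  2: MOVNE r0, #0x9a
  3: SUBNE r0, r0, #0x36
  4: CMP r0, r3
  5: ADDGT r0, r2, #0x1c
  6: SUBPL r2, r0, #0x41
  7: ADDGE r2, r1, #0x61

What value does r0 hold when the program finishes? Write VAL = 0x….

[0] flags=1000 → (cmp)
[1] flags=1000 NE?T → r2=0xd4
[2] flags=1000 NE?T → r0=0x9a
[3] flags=1000 NE?T → r0=0x64
[4] flags=1001 → (cmp)
[5] flags=1001 GT?T → r0=0xf0
[6] flags=1001 PL?F → skip
[7] flags=1001 GE?T → r2=0xb0

VAL = 0xf0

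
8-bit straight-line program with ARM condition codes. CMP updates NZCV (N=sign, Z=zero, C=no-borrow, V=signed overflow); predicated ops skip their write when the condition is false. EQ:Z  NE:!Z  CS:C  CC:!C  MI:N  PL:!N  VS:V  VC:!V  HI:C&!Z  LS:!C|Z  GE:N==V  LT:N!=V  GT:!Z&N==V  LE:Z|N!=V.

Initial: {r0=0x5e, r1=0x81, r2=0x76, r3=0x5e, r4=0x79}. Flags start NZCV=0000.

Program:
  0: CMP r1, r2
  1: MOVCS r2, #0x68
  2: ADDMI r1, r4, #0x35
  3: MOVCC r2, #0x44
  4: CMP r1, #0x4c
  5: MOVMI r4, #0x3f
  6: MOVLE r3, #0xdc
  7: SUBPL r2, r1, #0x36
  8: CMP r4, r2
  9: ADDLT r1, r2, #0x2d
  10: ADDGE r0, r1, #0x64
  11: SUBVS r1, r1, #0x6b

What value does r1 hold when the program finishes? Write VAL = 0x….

VAL = 0x81

0: ✓ CMP  NZCV=0011
1: ✓ MOVCS  r2←0x68
2: · ADDMI
3: · MOVCC
4: ✓ CMP  NZCV=0011
5: · MOVMI
6: ✓ MOVLE  r3←0xdc
7: ✓ SUBPL  r2←0x4b
8: ✓ CMP  NZCV=0010
9: · ADDLT
10: ✓ ADDGE  r0←0xe5
11: · SUBVS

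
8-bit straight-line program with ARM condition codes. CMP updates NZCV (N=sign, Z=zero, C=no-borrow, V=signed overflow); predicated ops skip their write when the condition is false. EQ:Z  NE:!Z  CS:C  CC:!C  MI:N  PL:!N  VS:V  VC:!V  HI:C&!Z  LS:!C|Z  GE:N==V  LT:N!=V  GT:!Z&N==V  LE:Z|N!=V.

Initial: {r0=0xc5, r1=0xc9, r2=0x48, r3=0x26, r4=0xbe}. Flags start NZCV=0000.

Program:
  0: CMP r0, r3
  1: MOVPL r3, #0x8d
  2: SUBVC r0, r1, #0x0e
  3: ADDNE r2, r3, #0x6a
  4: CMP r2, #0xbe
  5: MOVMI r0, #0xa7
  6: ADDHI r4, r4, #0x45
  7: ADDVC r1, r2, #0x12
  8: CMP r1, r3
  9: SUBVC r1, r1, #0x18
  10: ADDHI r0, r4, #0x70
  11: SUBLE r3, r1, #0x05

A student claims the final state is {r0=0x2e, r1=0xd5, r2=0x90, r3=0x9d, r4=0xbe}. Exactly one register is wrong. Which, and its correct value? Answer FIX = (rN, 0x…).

[0] flags=1010 → (cmp)
[1] flags=1010 PL?F → skip
[2] flags=1010 VC?T → r0=0xbb
[3] flags=1010 NE?T → r2=0x90
[4] flags=1000 → (cmp)
[5] flags=1000 MI?T → r0=0xa7
[6] flags=1000 HI?F → skip
[7] flags=1000 VC?T → r1=0xa2
[8] flags=0011 → (cmp)
[9] flags=0011 VC?F → skip
[10] flags=0011 HI?T → r0=0x2e
[11] flags=0011 LE?T → r3=0x9d

FIX = (r1, 0xa2)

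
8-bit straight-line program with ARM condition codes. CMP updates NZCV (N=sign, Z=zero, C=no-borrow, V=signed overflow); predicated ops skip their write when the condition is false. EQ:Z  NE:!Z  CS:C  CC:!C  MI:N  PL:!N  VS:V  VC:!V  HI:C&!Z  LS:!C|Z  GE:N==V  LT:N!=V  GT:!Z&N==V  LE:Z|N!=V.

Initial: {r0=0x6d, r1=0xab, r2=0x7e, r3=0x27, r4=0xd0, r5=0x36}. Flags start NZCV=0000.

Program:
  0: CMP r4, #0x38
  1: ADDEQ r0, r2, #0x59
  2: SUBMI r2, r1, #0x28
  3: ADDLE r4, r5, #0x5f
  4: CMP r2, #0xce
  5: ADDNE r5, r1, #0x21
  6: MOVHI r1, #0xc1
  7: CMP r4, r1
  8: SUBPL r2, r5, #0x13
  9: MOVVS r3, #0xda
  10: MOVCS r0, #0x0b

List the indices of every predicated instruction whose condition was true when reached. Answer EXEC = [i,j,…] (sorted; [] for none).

EXEC = [2,3,5]

0: ✓ CMP  NZCV=1010
1: · ADDEQ
2: ✓ SUBMI  r2←0x83
3: ✓ ADDLE  r4←0x95
4: ✓ CMP  NZCV=1000
5: ✓ ADDNE  r5←0xcc
6: · MOVHI
7: ✓ CMP  NZCV=1000
8: · SUBPL
9: · MOVVS
10: · MOVCS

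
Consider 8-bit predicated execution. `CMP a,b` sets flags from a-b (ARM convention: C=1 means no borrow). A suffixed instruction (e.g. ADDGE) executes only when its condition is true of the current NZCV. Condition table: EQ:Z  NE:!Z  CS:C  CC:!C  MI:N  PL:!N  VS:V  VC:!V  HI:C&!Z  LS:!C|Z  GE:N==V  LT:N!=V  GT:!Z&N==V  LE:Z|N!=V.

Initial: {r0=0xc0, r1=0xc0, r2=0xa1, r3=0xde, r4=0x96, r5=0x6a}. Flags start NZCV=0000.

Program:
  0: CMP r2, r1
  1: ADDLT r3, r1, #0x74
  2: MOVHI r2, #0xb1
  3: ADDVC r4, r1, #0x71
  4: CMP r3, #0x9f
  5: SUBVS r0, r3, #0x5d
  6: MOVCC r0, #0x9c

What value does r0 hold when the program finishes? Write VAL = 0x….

[0] flags=1000 → (cmp)
[1] flags=1000 LT?T → r3=0x34
[2] flags=1000 HI?F → skip
[3] flags=1000 VC?T → r4=0x31
[4] flags=1001 → (cmp)
[5] flags=1001 VS?T → r0=0xd7
[6] flags=1001 CC?T → r0=0x9c

VAL = 0x9c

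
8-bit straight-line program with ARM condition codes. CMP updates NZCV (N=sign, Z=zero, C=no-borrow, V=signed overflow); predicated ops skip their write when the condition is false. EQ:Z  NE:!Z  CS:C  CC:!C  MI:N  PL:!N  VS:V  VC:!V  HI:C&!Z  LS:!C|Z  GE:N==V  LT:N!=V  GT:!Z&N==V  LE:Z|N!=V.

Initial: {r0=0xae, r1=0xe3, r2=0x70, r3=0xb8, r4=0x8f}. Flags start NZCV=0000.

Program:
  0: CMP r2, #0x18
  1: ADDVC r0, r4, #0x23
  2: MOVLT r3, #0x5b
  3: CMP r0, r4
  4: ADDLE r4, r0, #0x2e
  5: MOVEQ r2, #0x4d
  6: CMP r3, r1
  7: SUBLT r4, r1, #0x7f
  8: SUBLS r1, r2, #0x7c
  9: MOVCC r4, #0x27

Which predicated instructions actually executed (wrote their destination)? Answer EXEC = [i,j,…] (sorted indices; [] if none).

EXEC = [1,7,8,9]

[0] flags=0010 → (cmp)
[1] flags=0010 VC?T → r0=0xb2
[2] flags=0010 LT?F → skip
[3] flags=0010 → (cmp)
[4] flags=0010 LE?F → skip
[5] flags=0010 EQ?F → skip
[6] flags=1000 → (cmp)
[7] flags=1000 LT?T → r4=0x64
[8] flags=1000 LS?T → r1=0xf4
[9] flags=1000 CC?T → r4=0x27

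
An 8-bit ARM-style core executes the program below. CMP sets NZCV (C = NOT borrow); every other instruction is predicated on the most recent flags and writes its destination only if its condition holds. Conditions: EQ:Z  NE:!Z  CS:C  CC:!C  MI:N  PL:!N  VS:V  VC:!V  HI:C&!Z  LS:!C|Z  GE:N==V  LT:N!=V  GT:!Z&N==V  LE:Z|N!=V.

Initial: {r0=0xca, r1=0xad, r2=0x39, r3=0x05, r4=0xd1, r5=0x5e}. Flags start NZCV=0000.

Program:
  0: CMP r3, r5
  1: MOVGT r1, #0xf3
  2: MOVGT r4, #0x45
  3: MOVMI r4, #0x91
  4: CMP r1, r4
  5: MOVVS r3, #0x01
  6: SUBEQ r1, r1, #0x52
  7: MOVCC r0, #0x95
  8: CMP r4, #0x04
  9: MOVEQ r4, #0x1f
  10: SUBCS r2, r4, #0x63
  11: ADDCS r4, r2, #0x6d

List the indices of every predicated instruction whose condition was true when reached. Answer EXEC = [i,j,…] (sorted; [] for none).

[0] flags=1000 → (cmp)
[1] flags=1000 GT?F → skip
[2] flags=1000 GT?F → skip
[3] flags=1000 MI?T → r4=0x91
[4] flags=0010 → (cmp)
[5] flags=0010 VS?F → skip
[6] flags=0010 EQ?F → skip
[7] flags=0010 CC?F → skip
[8] flags=1010 → (cmp)
[9] flags=1010 EQ?F → skip
[10] flags=1010 CS?T → r2=0x2e
[11] flags=1010 CS?T → r4=0x9b

EXEC = [3,10,11]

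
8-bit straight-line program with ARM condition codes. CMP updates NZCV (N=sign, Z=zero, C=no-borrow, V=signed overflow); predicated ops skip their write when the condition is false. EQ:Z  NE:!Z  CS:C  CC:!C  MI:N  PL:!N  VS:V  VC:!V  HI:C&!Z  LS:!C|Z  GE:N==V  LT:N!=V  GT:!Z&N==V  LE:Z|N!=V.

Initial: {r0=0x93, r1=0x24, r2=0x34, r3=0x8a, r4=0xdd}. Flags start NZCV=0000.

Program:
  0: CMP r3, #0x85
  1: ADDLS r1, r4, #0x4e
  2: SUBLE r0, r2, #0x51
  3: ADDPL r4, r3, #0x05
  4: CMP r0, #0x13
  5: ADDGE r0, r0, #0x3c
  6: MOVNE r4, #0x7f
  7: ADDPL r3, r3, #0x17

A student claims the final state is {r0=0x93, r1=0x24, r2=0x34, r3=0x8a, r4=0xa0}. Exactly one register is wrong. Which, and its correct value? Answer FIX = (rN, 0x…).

0: ✓ CMP  NZCV=0010
1: · ADDLS
2: · SUBLE
3: ✓ ADDPL  r4←0x8f
4: ✓ CMP  NZCV=1010
5: · ADDGE
6: ✓ MOVNE  r4←0x7f
7: · ADDPL

FIX = (r4, 0x7f)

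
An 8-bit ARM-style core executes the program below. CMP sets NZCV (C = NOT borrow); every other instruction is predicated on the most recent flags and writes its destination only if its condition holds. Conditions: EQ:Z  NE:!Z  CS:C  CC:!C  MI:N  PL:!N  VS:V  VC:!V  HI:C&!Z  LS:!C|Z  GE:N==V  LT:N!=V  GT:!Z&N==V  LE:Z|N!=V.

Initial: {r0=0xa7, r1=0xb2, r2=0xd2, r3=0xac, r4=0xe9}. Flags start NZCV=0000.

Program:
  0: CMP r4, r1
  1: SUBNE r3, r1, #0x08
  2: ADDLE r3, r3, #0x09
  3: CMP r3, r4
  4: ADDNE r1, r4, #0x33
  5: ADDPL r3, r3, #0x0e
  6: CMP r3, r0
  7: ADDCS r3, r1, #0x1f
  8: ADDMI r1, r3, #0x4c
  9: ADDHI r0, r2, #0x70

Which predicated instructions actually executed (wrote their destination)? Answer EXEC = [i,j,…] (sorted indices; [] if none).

[0] flags=0010 → (cmp)
[1] flags=0010 NE?T → r3=0xaa
[2] flags=0010 LE?F → skip
[3] flags=1000 → (cmp)
[4] flags=1000 NE?T → r1=0x1c
[5] flags=1000 PL?F → skip
[6] flags=0010 → (cmp)
[7] flags=0010 CS?T → r3=0x3b
[8] flags=0010 MI?F → skip
[9] flags=0010 HI?T → r0=0x42

EXEC = [1,4,7,9]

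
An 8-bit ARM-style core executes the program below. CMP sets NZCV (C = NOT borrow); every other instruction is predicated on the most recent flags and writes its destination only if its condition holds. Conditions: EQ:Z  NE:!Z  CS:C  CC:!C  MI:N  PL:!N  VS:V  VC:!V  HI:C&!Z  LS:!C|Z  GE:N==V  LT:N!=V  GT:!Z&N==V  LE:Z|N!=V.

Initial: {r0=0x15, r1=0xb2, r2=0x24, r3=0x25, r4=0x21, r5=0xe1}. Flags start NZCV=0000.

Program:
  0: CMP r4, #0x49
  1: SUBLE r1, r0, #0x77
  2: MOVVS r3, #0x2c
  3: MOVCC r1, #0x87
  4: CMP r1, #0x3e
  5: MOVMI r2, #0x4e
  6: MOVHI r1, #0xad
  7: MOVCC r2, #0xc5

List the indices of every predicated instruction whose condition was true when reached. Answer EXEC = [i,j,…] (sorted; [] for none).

0: ✓ CMP  NZCV=1000
1: ✓ SUBLE  r1←0x9e
2: · MOVVS
3: ✓ MOVCC  r1←0x87
4: ✓ CMP  NZCV=0011
5: · MOVMI
6: ✓ MOVHI  r1←0xad
7: · MOVCC

EXEC = [1,3,6]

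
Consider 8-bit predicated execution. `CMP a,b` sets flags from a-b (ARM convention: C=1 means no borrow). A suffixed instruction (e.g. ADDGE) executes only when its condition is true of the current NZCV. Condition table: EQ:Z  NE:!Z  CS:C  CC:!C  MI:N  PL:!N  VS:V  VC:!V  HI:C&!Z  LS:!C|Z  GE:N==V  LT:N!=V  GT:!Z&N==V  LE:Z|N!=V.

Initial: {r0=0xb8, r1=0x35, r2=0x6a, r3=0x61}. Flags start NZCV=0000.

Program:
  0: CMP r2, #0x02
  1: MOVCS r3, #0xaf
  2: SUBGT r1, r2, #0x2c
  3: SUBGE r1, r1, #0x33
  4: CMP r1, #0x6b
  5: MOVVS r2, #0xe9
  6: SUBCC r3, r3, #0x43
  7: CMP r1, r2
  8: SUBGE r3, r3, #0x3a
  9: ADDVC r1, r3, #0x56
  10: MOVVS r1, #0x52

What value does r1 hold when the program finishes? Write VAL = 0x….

VAL = 0xc2

[0] flags=0010 → (cmp)
[1] flags=0010 CS?T → r3=0xaf
[2] flags=0010 GT?T → r1=0x3e
[3] flags=0010 GE?T → r1=0x0b
[4] flags=1000 → (cmp)
[5] flags=1000 VS?F → skip
[6] flags=1000 CC?T → r3=0x6c
[7] flags=1000 → (cmp)
[8] flags=1000 GE?F → skip
[9] flags=1000 VC?T → r1=0xc2
[10] flags=1000 VS?F → skip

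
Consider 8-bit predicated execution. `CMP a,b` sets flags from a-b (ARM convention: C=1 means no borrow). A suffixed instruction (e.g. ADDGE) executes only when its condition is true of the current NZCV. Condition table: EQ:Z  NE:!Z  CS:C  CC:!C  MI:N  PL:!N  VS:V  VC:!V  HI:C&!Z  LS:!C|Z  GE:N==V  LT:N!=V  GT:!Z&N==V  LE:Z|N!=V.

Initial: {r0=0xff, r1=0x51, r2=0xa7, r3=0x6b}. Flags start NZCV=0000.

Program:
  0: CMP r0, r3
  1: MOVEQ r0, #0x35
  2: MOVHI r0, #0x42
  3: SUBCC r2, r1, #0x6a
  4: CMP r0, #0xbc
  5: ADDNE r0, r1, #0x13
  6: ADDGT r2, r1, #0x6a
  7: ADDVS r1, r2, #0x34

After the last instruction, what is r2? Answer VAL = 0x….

[0] flags=1010 → (cmp)
[1] flags=1010 EQ?F → skip
[2] flags=1010 HI?T → r0=0x42
[3] flags=1010 CC?F → skip
[4] flags=1001 → (cmp)
[5] flags=1001 NE?T → r0=0x64
[6] flags=1001 GT?T → r2=0xbb
[7] flags=1001 VS?T → r1=0xef

VAL = 0xbb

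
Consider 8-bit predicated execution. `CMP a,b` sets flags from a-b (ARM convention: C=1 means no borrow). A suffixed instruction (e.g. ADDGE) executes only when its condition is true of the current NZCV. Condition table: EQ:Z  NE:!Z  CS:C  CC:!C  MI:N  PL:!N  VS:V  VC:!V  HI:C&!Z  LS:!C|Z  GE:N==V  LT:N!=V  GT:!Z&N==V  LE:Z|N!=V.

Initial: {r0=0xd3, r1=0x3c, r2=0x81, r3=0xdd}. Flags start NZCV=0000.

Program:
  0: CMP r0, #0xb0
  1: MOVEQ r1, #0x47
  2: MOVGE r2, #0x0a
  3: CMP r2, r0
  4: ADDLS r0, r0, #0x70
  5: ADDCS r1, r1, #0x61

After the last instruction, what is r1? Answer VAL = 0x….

[0] flags=0010 → (cmp)
[1] flags=0010 EQ?F → skip
[2] flags=0010 GE?T → r2=0x0a
[3] flags=0000 → (cmp)
[4] flags=0000 LS?T → r0=0x43
[5] flags=0000 CS?F → skip

VAL = 0x3c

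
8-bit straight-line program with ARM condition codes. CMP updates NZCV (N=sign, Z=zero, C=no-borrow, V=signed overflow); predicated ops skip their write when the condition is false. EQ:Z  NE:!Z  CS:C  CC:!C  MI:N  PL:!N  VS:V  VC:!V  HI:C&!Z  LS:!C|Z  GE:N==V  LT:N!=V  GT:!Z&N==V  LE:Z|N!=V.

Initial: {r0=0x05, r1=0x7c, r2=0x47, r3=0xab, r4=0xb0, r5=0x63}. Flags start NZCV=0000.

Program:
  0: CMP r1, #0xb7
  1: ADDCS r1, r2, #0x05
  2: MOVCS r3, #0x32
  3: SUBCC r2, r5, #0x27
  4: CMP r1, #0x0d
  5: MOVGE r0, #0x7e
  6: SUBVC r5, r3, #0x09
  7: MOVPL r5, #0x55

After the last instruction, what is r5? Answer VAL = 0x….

[0] flags=1001 → (cmp)
[1] flags=1001 CS?F → skip
[2] flags=1001 CS?F → skip
[3] flags=1001 CC?T → r2=0x3c
[4] flags=0010 → (cmp)
[5] flags=0010 GE?T → r0=0x7e
[6] flags=0010 VC?T → r5=0xa2
[7] flags=0010 PL?T → r5=0x55

VAL = 0x55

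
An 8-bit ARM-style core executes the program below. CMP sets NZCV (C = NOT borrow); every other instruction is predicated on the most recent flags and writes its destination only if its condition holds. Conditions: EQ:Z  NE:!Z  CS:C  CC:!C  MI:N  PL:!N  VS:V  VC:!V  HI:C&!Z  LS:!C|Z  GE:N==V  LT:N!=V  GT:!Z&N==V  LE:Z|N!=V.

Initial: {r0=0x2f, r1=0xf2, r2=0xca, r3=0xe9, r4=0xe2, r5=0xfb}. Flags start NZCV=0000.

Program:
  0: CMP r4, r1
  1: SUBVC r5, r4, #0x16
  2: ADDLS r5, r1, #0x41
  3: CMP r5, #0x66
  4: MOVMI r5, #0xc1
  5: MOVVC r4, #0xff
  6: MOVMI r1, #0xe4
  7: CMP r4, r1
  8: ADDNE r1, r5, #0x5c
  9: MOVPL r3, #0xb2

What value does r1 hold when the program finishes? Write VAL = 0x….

VAL = 0x1d

0: ✓ CMP  NZCV=1000
1: ✓ SUBVC  r5←0xcc
2: ✓ ADDLS  r5←0x33
3: ✓ CMP  NZCV=1000
4: ✓ MOVMI  r5←0xc1
5: ✓ MOVVC  r4←0xff
6: ✓ MOVMI  r1←0xe4
7: ✓ CMP  NZCV=0010
8: ✓ ADDNE  r1←0x1d
9: ✓ MOVPL  r3←0xb2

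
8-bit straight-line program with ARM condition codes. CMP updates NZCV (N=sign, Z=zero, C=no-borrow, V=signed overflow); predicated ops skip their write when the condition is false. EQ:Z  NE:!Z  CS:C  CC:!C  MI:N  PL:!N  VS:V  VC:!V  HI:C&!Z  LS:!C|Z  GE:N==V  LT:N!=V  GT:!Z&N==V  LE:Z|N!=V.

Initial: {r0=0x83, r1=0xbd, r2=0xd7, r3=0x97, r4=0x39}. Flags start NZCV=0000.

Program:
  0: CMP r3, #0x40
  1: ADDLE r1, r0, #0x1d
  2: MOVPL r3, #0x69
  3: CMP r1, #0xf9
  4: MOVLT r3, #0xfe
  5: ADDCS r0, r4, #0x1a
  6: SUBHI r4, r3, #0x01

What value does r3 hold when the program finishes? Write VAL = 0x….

[0] flags=0011 → (cmp)
[1] flags=0011 LE?T → r1=0xa0
[2] flags=0011 PL?T → r3=0x69
[3] flags=1000 → (cmp)
[4] flags=1000 LT?T → r3=0xfe
[5] flags=1000 CS?F → skip
[6] flags=1000 HI?F → skip

VAL = 0xfe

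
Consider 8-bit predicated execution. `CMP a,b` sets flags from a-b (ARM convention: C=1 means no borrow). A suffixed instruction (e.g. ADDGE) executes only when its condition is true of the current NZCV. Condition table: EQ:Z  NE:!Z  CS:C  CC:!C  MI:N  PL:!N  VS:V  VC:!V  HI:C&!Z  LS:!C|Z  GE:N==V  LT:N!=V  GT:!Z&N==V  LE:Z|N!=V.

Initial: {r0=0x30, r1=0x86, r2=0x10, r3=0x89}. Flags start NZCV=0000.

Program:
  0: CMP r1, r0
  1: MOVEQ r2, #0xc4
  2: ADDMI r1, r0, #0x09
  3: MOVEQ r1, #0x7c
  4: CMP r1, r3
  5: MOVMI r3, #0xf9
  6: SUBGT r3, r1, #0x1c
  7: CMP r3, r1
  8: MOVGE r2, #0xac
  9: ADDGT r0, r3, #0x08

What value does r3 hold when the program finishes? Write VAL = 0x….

VAL = 0xf9

0: ✓ CMP  NZCV=0011
1: · MOVEQ
2: · ADDMI
3: · MOVEQ
4: ✓ CMP  NZCV=1000
5: ✓ MOVMI  r3←0xf9
6: · SUBGT
7: ✓ CMP  NZCV=0010
8: ✓ MOVGE  r2←0xac
9: ✓ ADDGT  r0←0x01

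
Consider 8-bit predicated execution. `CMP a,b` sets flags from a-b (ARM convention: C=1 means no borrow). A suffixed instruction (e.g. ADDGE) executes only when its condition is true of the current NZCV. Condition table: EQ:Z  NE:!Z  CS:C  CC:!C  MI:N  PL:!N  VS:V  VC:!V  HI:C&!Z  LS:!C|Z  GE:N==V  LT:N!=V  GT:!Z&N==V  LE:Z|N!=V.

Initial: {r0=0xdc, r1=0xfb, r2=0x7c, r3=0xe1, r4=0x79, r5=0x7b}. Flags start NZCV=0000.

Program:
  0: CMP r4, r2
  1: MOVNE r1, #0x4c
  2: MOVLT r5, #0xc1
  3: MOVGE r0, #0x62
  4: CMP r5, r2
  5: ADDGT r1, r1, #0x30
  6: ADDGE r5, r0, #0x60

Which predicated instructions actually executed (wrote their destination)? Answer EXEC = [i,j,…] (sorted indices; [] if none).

EXEC = [1,2]

[0] flags=1000 → (cmp)
[1] flags=1000 NE?T → r1=0x4c
[2] flags=1000 LT?T → r5=0xc1
[3] flags=1000 GE?F → skip
[4] flags=0011 → (cmp)
[5] flags=0011 GT?F → skip
[6] flags=0011 GE?F → skip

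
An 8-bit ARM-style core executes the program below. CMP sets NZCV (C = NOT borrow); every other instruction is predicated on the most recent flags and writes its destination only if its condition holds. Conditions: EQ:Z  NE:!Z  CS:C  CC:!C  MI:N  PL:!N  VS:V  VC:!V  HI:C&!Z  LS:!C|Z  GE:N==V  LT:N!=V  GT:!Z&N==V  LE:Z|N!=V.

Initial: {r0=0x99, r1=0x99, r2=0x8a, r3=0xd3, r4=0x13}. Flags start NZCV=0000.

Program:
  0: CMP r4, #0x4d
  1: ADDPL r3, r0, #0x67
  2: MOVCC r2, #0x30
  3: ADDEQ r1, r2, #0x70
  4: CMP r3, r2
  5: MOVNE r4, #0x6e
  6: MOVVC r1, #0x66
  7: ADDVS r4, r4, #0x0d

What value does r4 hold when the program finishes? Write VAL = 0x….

0: ✓ CMP  NZCV=1000
1: · ADDPL
2: ✓ MOVCC  r2←0x30
3: · ADDEQ
4: ✓ CMP  NZCV=1010
5: ✓ MOVNE  r4←0x6e
6: ✓ MOVVC  r1←0x66
7: · ADDVS

VAL = 0x6e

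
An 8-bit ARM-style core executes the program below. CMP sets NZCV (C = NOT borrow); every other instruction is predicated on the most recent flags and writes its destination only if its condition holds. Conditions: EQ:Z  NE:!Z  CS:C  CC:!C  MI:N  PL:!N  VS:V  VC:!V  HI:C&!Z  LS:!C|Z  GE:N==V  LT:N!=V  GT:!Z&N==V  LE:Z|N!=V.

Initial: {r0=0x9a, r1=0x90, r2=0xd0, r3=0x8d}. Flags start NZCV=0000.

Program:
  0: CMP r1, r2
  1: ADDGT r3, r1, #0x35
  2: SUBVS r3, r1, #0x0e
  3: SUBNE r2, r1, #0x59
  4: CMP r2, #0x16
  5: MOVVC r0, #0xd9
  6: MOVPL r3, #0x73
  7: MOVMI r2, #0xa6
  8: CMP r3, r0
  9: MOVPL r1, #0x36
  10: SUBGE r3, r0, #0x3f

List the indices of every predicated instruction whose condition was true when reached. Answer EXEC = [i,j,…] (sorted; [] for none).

EXEC = [3,5,6,10]

[0] flags=1000 → (cmp)
[1] flags=1000 GT?F → skip
[2] flags=1000 VS?F → skip
[3] flags=1000 NE?T → r2=0x37
[4] flags=0010 → (cmp)
[5] flags=0010 VC?T → r0=0xd9
[6] flags=0010 PL?T → r3=0x73
[7] flags=0010 MI?F → skip
[8] flags=1001 → (cmp)
[9] flags=1001 PL?F → skip
[10] flags=1001 GE?T → r3=0x9a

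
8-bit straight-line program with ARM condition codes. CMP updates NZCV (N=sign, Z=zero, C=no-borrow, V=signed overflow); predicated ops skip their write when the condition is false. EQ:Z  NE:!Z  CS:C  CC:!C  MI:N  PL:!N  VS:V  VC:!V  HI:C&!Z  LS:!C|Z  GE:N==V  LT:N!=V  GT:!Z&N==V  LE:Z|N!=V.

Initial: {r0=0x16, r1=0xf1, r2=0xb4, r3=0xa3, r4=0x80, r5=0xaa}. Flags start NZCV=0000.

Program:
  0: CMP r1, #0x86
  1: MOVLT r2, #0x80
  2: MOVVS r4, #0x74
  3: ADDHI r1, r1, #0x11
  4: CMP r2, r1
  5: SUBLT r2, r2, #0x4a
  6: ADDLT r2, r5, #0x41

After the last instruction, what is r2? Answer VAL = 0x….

0: ✓ CMP  NZCV=0010
1: · MOVLT
2: · MOVVS
3: ✓ ADDHI  r1←0x02
4: ✓ CMP  NZCV=1010
5: ✓ SUBLT  r2←0x6a
6: ✓ ADDLT  r2←0xeb

VAL = 0xeb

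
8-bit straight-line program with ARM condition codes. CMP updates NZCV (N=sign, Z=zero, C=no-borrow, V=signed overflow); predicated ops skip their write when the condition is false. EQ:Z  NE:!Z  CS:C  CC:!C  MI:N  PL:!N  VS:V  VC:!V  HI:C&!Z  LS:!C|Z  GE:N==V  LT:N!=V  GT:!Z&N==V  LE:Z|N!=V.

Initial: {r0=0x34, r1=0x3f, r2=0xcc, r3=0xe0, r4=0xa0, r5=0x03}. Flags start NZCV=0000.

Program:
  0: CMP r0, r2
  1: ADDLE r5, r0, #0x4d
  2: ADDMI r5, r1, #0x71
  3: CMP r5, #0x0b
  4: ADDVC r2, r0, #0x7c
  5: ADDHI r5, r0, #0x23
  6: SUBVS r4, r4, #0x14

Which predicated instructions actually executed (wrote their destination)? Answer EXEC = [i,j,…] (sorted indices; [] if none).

[0] flags=0000 → (cmp)
[1] flags=0000 LE?F → skip
[2] flags=0000 MI?F → skip
[3] flags=1000 → (cmp)
[4] flags=1000 VC?T → r2=0xb0
[5] flags=1000 HI?F → skip
[6] flags=1000 VS?F → skip

EXEC = [4]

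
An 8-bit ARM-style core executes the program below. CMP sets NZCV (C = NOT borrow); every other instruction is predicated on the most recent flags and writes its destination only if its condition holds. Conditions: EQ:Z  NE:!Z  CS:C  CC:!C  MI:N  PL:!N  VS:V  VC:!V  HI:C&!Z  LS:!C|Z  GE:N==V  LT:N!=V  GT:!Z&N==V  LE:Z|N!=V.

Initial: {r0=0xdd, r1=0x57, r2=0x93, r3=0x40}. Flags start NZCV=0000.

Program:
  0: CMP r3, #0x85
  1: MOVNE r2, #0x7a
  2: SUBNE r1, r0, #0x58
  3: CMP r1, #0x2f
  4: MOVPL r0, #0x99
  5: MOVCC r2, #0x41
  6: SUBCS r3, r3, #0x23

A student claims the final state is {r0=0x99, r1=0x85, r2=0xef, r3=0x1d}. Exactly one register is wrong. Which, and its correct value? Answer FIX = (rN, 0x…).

[0] flags=1001 → (cmp)
[1] flags=1001 NE?T → r2=0x7a
[2] flags=1001 NE?T → r1=0x85
[3] flags=0011 → (cmp)
[4] flags=0011 PL?T → r0=0x99
[5] flags=0011 CC?F → skip
[6] flags=0011 CS?T → r3=0x1d

FIX = (r2, 0x7a)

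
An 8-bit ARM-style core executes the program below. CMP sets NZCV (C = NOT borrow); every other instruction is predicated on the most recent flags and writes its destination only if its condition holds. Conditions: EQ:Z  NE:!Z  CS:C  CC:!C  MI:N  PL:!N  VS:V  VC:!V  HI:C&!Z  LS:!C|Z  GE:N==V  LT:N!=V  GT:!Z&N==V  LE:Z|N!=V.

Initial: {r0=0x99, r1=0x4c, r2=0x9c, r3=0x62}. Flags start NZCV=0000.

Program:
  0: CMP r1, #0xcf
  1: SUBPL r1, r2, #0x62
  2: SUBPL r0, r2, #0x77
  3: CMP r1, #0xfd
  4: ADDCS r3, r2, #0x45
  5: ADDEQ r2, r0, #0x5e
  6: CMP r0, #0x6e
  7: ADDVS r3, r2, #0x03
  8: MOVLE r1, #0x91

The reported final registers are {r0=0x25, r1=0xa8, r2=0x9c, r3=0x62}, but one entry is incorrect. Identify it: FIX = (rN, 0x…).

FIX = (r1, 0x91)

[0] flags=0000 → (cmp)
[1] flags=0000 PL?T → r1=0x3a
[2] flags=0000 PL?T → r0=0x25
[3] flags=0000 → (cmp)
[4] flags=0000 CS?F → skip
[5] flags=0000 EQ?F → skip
[6] flags=1000 → (cmp)
[7] flags=1000 VS?F → skip
[8] flags=1000 LE?T → r1=0x91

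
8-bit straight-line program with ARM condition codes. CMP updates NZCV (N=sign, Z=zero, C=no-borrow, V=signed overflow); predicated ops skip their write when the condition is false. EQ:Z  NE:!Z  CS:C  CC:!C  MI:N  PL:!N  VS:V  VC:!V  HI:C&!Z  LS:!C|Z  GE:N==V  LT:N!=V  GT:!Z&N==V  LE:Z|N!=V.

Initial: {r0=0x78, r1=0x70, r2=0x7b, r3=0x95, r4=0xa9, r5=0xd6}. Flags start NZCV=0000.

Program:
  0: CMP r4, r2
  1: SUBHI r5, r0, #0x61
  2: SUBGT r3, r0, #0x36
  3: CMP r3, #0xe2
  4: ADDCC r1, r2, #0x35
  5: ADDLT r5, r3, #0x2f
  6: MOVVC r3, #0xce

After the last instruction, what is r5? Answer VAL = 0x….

[0] flags=0011 → (cmp)
[1] flags=0011 HI?T → r5=0x17
[2] flags=0011 GT?F → skip
[3] flags=1000 → (cmp)
[4] flags=1000 CC?T → r1=0xb0
[5] flags=1000 LT?T → r5=0xc4
[6] flags=1000 VC?T → r3=0xce

VAL = 0xc4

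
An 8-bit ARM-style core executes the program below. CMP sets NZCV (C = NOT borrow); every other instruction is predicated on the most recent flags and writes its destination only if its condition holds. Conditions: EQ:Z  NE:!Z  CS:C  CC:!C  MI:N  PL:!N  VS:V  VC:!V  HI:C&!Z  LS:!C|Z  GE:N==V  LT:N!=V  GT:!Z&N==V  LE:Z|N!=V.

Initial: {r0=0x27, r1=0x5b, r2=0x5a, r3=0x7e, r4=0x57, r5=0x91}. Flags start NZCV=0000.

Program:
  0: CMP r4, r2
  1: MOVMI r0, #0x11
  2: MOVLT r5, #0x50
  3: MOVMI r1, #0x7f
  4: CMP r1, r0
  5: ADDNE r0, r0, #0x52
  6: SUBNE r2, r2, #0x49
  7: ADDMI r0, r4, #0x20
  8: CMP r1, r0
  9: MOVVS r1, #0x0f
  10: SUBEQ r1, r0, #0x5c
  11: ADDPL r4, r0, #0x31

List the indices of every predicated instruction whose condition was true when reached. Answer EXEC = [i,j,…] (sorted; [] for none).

EXEC = [1,2,3,5,6,11]

0: ✓ CMP  NZCV=1000
1: ✓ MOVMI  r0←0x11
2: ✓ MOVLT  r5←0x50
3: ✓ MOVMI  r1←0x7f
4: ✓ CMP  NZCV=0010
5: ✓ ADDNE  r0←0x63
6: ✓ SUBNE  r2←0x11
7: · ADDMI
8: ✓ CMP  NZCV=0010
9: · MOVVS
10: · SUBEQ
11: ✓ ADDPL  r4←0x94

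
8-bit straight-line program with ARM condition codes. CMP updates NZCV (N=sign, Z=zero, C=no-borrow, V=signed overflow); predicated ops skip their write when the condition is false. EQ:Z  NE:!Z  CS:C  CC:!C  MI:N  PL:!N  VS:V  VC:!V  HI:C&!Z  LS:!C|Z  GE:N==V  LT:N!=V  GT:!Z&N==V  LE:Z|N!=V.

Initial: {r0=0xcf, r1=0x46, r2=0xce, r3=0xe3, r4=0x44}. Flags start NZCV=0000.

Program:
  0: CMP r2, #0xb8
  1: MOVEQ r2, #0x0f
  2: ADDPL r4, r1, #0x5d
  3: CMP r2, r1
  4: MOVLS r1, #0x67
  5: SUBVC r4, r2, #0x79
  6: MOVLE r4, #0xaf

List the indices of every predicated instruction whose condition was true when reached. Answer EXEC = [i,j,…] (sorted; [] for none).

EXEC = [2,5,6]

0: ✓ CMP  NZCV=0010
1: · MOVEQ
2: ✓ ADDPL  r4←0xa3
3: ✓ CMP  NZCV=1010
4: · MOVLS
5: ✓ SUBVC  r4←0x55
6: ✓ MOVLE  r4←0xaf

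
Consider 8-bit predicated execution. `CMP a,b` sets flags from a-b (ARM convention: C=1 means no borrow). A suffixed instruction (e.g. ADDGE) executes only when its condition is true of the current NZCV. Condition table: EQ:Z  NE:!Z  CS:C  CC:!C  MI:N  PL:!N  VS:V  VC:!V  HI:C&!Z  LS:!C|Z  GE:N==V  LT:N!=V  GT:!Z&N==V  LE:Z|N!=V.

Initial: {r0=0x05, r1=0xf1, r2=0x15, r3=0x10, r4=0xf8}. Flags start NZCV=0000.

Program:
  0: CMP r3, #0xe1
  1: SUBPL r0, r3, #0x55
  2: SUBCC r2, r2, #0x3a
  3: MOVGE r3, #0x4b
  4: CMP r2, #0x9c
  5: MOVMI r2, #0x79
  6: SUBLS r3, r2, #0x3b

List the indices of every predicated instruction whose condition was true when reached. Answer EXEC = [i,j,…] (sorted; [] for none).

EXEC = [1,2,3]

[0] flags=0000 → (cmp)
[1] flags=0000 PL?T → r0=0xbb
[2] flags=0000 CC?T → r2=0xdb
[3] flags=0000 GE?T → r3=0x4b
[4] flags=0010 → (cmp)
[5] flags=0010 MI?F → skip
[6] flags=0010 LS?F → skip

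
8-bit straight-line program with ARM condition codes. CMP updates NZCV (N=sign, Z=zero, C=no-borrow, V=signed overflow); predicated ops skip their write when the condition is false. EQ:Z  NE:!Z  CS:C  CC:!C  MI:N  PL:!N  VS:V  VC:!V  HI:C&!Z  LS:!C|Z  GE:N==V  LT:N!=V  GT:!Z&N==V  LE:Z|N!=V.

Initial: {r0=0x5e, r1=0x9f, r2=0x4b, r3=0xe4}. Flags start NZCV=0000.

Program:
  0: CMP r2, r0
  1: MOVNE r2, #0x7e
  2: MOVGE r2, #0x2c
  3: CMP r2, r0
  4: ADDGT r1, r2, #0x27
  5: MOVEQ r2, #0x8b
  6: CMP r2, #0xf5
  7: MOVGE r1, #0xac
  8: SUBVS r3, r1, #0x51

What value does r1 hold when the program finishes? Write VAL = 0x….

VAL = 0xac

0: ✓ CMP  NZCV=1000
1: ✓ MOVNE  r2←0x7e
2: · MOVGE
3: ✓ CMP  NZCV=0010
4: ✓ ADDGT  r1←0xa5
5: · MOVEQ
6: ✓ CMP  NZCV=1001
7: ✓ MOVGE  r1←0xac
8: ✓ SUBVS  r3←0x5b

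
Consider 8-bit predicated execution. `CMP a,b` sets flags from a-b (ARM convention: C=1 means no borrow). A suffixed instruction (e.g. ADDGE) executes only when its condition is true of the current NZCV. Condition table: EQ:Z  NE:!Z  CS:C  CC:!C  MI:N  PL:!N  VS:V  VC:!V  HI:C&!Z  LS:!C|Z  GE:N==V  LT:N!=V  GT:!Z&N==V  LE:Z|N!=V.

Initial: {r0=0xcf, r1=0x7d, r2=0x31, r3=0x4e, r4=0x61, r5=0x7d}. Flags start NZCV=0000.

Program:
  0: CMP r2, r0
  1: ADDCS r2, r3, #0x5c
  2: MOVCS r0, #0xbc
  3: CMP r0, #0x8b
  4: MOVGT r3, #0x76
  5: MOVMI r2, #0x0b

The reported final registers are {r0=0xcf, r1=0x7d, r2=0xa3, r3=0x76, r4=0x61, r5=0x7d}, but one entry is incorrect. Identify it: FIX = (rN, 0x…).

0: ✓ CMP  NZCV=0000
1: · ADDCS
2: · MOVCS
3: ✓ CMP  NZCV=0010
4: ✓ MOVGT  r3←0x76
5: · MOVMI

FIX = (r2, 0x31)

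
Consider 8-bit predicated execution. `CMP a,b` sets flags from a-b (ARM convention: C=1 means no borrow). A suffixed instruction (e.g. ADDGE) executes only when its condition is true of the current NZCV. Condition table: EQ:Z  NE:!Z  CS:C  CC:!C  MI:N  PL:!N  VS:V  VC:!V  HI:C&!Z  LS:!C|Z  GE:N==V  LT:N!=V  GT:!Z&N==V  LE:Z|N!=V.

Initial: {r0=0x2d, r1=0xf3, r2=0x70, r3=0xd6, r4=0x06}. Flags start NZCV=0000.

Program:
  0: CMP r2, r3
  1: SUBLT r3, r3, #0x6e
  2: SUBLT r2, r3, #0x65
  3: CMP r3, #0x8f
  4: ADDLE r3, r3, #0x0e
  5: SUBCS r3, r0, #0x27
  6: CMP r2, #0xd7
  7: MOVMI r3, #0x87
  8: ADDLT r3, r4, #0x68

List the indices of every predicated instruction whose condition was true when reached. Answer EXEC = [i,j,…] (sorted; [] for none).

0: ✓ CMP  NZCV=1001
1: · SUBLT
2: · SUBLT
3: ✓ CMP  NZCV=0010
4: · ADDLE
5: ✓ SUBCS  r3←0x06
6: ✓ CMP  NZCV=1001
7: ✓ MOVMI  r3←0x87
8: · ADDLT

EXEC = [5,7]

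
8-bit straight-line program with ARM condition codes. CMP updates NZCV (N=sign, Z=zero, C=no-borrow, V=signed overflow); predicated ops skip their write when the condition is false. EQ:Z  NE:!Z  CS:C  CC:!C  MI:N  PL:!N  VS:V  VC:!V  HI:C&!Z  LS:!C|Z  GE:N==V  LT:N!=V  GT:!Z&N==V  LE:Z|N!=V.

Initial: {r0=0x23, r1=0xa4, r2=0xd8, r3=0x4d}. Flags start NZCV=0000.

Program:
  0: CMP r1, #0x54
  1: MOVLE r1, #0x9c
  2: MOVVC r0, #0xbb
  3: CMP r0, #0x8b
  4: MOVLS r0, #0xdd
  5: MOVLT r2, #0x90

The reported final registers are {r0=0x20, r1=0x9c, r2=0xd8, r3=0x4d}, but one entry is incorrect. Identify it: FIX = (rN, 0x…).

FIX = (r0, 0xdd)

0: ✓ CMP  NZCV=0011
1: ✓ MOVLE  r1←0x9c
2: · MOVVC
3: ✓ CMP  NZCV=1001
4: ✓ MOVLS  r0←0xdd
5: · MOVLT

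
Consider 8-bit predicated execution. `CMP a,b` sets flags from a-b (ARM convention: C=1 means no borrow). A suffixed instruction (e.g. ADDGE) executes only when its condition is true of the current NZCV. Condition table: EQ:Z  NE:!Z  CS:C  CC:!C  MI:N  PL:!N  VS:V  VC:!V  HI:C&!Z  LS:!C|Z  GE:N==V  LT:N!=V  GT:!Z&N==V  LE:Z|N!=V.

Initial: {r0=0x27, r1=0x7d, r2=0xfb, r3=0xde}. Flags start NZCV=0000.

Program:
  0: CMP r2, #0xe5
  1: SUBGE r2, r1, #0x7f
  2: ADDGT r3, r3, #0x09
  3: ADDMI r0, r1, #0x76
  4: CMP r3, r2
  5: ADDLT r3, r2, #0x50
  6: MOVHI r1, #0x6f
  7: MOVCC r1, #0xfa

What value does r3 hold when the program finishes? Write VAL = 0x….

[0] flags=0010 → (cmp)
[1] flags=0010 GE?T → r2=0xfe
[2] flags=0010 GT?T → r3=0xe7
[3] flags=0010 MI?F → skip
[4] flags=1000 → (cmp)
[5] flags=1000 LT?T → r3=0x4e
[6] flags=1000 HI?F → skip
[7] flags=1000 CC?T → r1=0xfa

VAL = 0x4e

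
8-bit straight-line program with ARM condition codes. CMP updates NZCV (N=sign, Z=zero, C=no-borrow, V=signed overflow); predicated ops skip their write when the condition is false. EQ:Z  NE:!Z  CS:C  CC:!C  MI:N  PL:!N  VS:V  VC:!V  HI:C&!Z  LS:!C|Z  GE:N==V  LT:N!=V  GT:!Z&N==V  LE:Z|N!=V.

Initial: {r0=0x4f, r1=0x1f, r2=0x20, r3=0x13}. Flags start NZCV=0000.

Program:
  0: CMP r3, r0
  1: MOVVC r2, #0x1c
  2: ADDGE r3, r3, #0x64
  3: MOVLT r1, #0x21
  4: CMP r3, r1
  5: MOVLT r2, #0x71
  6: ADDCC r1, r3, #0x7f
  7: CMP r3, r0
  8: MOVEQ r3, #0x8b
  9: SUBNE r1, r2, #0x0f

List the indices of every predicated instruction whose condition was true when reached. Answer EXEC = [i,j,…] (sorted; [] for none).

EXEC = [1,3,5,6,9]

0: ✓ CMP  NZCV=1000
1: ✓ MOVVC  r2←0x1c
2: · ADDGE
3: ✓ MOVLT  r1←0x21
4: ✓ CMP  NZCV=1000
5: ✓ MOVLT  r2←0x71
6: ✓ ADDCC  r1←0x92
7: ✓ CMP  NZCV=1000
8: · MOVEQ
9: ✓ SUBNE  r1←0x62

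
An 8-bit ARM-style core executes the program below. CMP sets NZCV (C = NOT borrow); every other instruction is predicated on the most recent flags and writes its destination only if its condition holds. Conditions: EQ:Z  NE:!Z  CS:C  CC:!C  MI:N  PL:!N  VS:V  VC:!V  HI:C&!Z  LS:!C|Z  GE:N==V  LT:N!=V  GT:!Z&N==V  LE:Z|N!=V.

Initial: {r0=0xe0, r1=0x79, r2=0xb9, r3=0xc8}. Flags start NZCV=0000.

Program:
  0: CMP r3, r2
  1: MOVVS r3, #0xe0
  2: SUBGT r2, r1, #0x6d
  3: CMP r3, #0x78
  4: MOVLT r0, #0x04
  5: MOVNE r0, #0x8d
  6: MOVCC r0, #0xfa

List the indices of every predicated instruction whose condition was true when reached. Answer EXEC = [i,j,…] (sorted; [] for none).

0: ✓ CMP  NZCV=0010
1: · MOVVS
2: ✓ SUBGT  r2←0x0c
3: ✓ CMP  NZCV=0011
4: ✓ MOVLT  r0←0x04
5: ✓ MOVNE  r0←0x8d
6: · MOVCC

EXEC = [2,4,5]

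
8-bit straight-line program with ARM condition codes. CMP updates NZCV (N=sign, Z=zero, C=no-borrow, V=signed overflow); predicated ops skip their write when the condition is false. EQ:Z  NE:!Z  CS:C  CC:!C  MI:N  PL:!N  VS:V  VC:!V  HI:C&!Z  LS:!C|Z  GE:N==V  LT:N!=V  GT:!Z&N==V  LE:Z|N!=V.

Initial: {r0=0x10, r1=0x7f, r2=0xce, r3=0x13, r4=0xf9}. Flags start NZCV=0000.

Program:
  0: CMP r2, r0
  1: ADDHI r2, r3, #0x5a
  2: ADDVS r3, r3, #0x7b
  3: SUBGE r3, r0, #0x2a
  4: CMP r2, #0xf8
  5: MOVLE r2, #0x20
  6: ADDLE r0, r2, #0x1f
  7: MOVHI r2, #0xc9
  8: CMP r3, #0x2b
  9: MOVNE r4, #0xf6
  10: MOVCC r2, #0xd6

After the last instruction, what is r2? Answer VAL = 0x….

VAL = 0xd6

0: ✓ CMP  NZCV=1010
1: ✓ ADDHI  r2←0x6d
2: · ADDVS
3: · SUBGE
4: ✓ CMP  NZCV=0000
5: · MOVLE
6: · ADDLE
7: · MOVHI
8: ✓ CMP  NZCV=1000
9: ✓ MOVNE  r4←0xf6
10: ✓ MOVCC  r2←0xd6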